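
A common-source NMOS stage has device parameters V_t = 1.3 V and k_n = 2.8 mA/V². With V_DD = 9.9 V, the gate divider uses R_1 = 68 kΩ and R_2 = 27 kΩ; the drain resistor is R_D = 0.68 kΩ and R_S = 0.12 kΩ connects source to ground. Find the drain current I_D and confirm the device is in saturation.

I_D ≈ 2.2 mA

V_G = V_DD·R_2/(R_1+R_2) = 9.9×27/95 = 2.81 V.
Assume saturation: I_D = (k_n/2)(V_GS − V_t)² with V_GS = V_G − I_D·R_S = 2.81 − 0.12·I_D.
Substituting gives 0.0202·I_D² − 1.51·I_D + 3.21 = 0, with roots I_D = 2.19 or 72.6 mA.
The root I_D = 72.6 mA gives V_GS = -5.9 V ≤ V_t, so take I_D = 2.19 mA.
Then V_GS = 2.55 V and V_DS = V_DD − I_D(R_D+R_S) = 9.9 − 2.19×0.8 = 8.15 V.
Saturation requires V_DS ≥ V_GS − V_t = 1.25 V; 8.15 ≥ 1.25 ✓.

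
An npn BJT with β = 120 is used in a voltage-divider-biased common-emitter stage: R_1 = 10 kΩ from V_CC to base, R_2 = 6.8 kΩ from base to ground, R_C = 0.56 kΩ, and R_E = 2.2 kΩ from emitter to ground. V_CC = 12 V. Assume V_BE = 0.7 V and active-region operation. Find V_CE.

Thevenize the base divider: V_Th = V_CC·R_2/(R_1+R_2) = 12×6.8/16.8 = 4.86 V, R_Th = R_1‖R_2 = 4.05 kΩ.
Base-emitter loop: V_Th = I_B·R_Th + V_BE + (β+1)I_B·R_E, so I_B = (4.86 − 0.7) / (4.05 + 121×2.2) = 0.0154 mA.
I_C = β·I_B = 120×0.0154 = 1.85 mA, and I_E = (β+1)I_B = 1.86 mA.
V_CE = V_CC − I_C·R_C − I_E·R_E = 12 − 1.85×0.56 − 1.86×2.2 = 6.87 V.
V_CE = 6.87 V > 0.2 V confirms active-region operation.

V_CE ≈ 6.9 V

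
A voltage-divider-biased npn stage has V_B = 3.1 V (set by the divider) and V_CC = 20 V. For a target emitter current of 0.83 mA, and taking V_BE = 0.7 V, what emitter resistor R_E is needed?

R_E ≈ 2.9 kΩ

V_E = V_B − V_BE = 3.1 − 0.7 = 2.4 V.
R_E = V_E / I_E = 2.4 / 0.83 = 2.89 kΩ.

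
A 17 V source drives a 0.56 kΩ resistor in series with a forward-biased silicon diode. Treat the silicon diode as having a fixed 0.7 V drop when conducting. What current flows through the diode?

KVL around the loop: 17 = V_D + I·R = 0.7 + I × 0.56 kΩ.
So I = (17 − 0.7) / 0.56 kΩ = 16.3 / 0.56 = 29.1 mA.

I ≈ 29 mA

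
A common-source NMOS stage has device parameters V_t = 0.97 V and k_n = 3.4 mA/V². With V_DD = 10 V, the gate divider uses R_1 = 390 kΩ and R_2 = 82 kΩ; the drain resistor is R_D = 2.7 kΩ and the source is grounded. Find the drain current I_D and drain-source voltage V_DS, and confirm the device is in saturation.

V_G = V_DD·R_2/(R_1+R_2) = 10×82/472 = 1.74 V. With the source grounded, V_GS = V_G = 1.74 V.
Assume saturation: I_D = (k_n/2)(V_GS − V_t)² = (3.4/2)×(1.74 − 0.97)² = 1.7×0.767² = 1 mA.
V_DS = V_DD − I_D·R_D = 10 − 1×2.7 = 7.3 V.
Saturation requires V_DS ≥ V_GS − V_t = 0.767 V; 7.3 ≥ 0.767 ✓.

I_D ≈ 1 mA, V_DS ≈ 7.3 V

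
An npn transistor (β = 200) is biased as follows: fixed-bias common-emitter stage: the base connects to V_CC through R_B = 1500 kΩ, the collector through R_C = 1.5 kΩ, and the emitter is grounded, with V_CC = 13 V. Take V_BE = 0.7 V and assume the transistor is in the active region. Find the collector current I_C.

I_C ≈ 1.6 mA

Base loop: V_CC = I_B·R_B + V_BE, so I_B = (13 − 0.7)/1500 kΩ = 0.0082 mA.
In the active region I_C = β·I_B = 200 × 0.0082 = 1.64 mA.
Collector loop: V_CE = V_CC − I_C·R_C = 13 − 1.64×1.5 = 10.5 V.
Since V_CE = 10.5 V > V_CE(sat) ≈ 0.2 V, the transistor is in the active region as assumed.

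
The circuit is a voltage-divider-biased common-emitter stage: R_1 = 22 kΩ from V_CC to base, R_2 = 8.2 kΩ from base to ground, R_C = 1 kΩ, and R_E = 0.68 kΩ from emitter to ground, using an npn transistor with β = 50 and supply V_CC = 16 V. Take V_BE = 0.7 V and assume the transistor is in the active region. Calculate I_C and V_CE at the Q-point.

I_C ≈ 4.5 mA, V_CE ≈ 8.4 V

Thevenize the base divider: V_Th = V_CC·R_2/(R_1+R_2) = 16×8.2/30.2 = 4.34 V, R_Th = R_1‖R_2 = 5.97 kΩ.
Base-emitter loop: V_Th = I_B·R_Th + V_BE + (β+1)I_B·R_E, so I_B = (4.34 − 0.7) / (5.97 + 51×0.68) = 0.0896 mA.
I_C = β·I_B = 50×0.0896 = 4.48 mA, and I_E = (β+1)I_B = 4.57 mA.
V_CE = V_CC − I_C·R_C − I_E·R_E = 16 − 4.48×1 − 4.57×0.68 = 8.41 V.
V_CE = 8.41 V > 0.2 V confirms active-region operation.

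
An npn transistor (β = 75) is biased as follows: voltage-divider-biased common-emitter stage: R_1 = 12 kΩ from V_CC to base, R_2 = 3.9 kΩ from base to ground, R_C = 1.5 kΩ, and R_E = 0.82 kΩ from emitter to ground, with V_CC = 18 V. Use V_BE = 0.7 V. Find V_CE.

Thevenize the base divider: V_Th = V_CC·R_2/(R_1+R_2) = 18×3.9/15.9 = 4.42 V, R_Th = R_1‖R_2 = 2.94 kΩ.
Base-emitter loop: V_Th = I_B·R_Th + V_BE + (β+1)I_B·R_E, so I_B = (4.42 − 0.7) / (2.94 + 76×0.82) = 0.0569 mA.
I_C = β·I_B = 75×0.0569 = 4.27 mA, and I_E = (β+1)I_B = 4.33 mA.
V_CE = V_CC − I_C·R_C − I_E·R_E = 18 − 4.27×1.5 − 4.33×0.82 = 8.05 V.
V_CE = 8.05 V > 0.2 V confirms active-region operation.

V_CE ≈ 8 V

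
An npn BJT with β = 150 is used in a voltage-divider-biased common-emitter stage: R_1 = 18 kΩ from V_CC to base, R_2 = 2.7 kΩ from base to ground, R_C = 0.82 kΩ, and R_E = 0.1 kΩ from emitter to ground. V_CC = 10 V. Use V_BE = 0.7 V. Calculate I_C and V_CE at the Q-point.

Thevenize the base divider: V_Th = V_CC·R_2/(R_1+R_2) = 10×2.7/20.7 = 1.3 V, R_Th = R_1‖R_2 = 2.35 kΩ.
Base-emitter loop: V_Th = I_B·R_Th + V_BE + (β+1)I_B·R_E, so I_B = (1.3 − 0.7) / (2.35 + 151×0.1) = 0.0346 mA.
I_C = β·I_B = 150×0.0346 = 5.2 mA, and I_E = (β+1)I_B = 5.23 mA.
V_CE = V_CC − I_C·R_C − I_E·R_E = 10 − 5.2×0.82 − 5.23×0.1 = 5.22 V.
V_CE = 5.22 V > 0.2 V confirms active-region operation.

I_C ≈ 5.2 mA, V_CE ≈ 5.2 V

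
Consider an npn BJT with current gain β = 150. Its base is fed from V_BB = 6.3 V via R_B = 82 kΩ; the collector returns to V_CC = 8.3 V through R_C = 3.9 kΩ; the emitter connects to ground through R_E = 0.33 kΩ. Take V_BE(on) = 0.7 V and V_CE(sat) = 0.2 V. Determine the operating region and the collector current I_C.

saturation; I_C ≈ 1.9 mA

Assume active: I_B = (6.3 − 0.7)/(82 + 151×0.33) = 0.0425 mA, I_C = β·I_B = 6.37 mA.
Then V_CE = 8.3 − 6.37×3.9 − 6.41×0.33 = -18.7 V < 0.2 V — the active assumption fails.
Re-solve with V_CE = 0.2 V. KCL at the emitter: V_E/R_E = (V_BB−0.7−V_E)/R_B + (V_CC−0.2−V_E)/R_C, giving V_E = 0.65 V.
I_C = (V_CC − 0.2 − V_E)/R_C = (8.1 − 0.65)/3.9 = 1.91 mA.
Check: I_B = (5.6 − 0.65)/82 = 0.0604 mA, and β·I_B = 9.05 mA > I_C, confirming saturation.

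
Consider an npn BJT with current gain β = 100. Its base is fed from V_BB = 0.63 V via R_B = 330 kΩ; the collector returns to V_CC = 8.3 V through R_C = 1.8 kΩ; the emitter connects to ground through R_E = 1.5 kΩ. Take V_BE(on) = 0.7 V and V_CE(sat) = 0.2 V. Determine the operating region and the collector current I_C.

V_BB = 0.63 V ≤ V_BE(on) = 0.7 V, so the base-emitter junction is not forward biased.
The transistor is in cutoff: I_B = I_C = 0.

cutoff; I_C ≈ 0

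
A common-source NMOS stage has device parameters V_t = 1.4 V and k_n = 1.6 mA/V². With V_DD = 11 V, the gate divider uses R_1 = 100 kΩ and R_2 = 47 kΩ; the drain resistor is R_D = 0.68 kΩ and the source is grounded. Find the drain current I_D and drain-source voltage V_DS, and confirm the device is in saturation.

I_D ≈ 3.6 mA, V_DS ≈ 8.6 V

V_G = V_DD·R_2/(R_1+R_2) = 11×47/147 = 3.52 V. With the source grounded, V_GS = V_G = 3.52 V.
Assume saturation: I_D = (k_n/2)(V_GS − V_t)² = (1.6/2)×(3.52 − 1.4)² = 0.8×2.12² = 3.59 mA.
V_DS = V_DD − I_D·R_D = 11 − 3.59×0.68 = 8.56 V.
Saturation requires V_DS ≥ V_GS − V_t = 2.12 V; 8.56 ≥ 2.12 ✓.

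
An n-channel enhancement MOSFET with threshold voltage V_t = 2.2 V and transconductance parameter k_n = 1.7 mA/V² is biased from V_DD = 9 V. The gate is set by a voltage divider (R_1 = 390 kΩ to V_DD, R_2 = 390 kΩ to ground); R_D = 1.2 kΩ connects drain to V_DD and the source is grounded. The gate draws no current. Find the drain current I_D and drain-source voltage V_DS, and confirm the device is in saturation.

I_D ≈ 4.5 mA, V_DS ≈ 3.6 V

V_G = V_DD·R_2/(R_1+R_2) = 9×390/780 = 4.5 V. With the source grounded, V_GS = V_G = 4.5 V.
Assume saturation: I_D = (k_n/2)(V_GS − V_t)² = (1.7/2)×(4.5 − 2.2)² = 0.85×2.3² = 4.5 mA.
V_DS = V_DD − I_D·R_D = 9 − 4.5×1.2 = 3.6 V.
Saturation requires V_DS ≥ V_GS − V_t = 2.3 V; 3.6 ≥ 2.3 ✓.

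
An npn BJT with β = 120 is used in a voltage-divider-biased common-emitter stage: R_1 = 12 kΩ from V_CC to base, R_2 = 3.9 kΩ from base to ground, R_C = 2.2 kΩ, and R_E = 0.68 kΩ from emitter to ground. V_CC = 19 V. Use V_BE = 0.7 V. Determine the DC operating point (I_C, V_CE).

Thevenize the base divider: V_Th = V_CC·R_2/(R_1+R_2) = 19×3.9/15.9 = 4.66 V, R_Th = R_1‖R_2 = 2.94 kΩ.
Base-emitter loop: V_Th = I_B·R_Th + V_BE + (β+1)I_B·R_E, so I_B = (4.66 − 0.7) / (2.94 + 121×0.68) = 0.0465 mA.
I_C = β·I_B = 120×0.0465 = 5.58 mA, and I_E = (β+1)I_B = 5.62 mA.
V_CE = V_CC − I_C·R_C − I_E·R_E = 19 − 5.58×2.2 − 5.62×0.68 = 2.91 V.
V_CE = 2.91 V > 0.2 V confirms active-region operation.

I_C ≈ 5.6 mA, V_CE ≈ 2.9 V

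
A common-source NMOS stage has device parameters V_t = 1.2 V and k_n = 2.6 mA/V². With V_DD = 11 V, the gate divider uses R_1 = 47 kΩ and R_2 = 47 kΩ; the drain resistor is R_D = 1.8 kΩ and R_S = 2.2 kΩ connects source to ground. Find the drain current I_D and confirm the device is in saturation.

V_G = V_DD·R_2/(R_1+R_2) = 11×47/94 = 5.5 V.
Assume saturation: I_D = (k_n/2)(V_GS − V_t)² with V_GS = V_G − I_D·R_S = 5.5 − 2.2·I_D.
Substituting gives 6.29·I_D² − 25.6·I_D + 24 = 0, with roots I_D = 1.47 or 2.6 mA.
The root I_D = 2.6 mA gives V_GS = -0.213 V ≤ V_t, so take I_D = 1.47 mA.
Then V_GS = 2.26 V and V_DS = V_DD − I_D(R_D+R_S) = 11 − 1.47×4 = 5.12 V.
Saturation requires V_DS ≥ V_GS − V_t = 1.06 V; 5.12 ≥ 1.06 ✓.

I_D ≈ 1.5 mA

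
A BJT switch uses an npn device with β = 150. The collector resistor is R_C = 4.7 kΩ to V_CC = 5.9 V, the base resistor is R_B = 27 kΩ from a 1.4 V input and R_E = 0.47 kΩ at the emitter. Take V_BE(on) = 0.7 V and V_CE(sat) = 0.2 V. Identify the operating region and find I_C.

Assume active. Base-emitter loop: I_B = (V_BB − V_BE)/(R_B + (β+1)R_E) = (1.4 − 0.7)/(27 + 151×0.47) = 0.00715 mA.
I_C = β·I_B = 150×0.00715 = 1.07 mA.
V_CE = V_CC − I_C·R_C − I_E·R_E = 5.9 − 1.07×4.7 − 1.08×0.47 = 0.356 V > V_CE(sat), so the active-region assumption holds.

active; I_C ≈ 1.1 mA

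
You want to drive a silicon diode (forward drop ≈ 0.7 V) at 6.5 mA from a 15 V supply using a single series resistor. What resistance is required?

The resistor drops V_S − V_D = 15 − 0.7 = 14.3 V at 6.5 mA.
R = 14.3 V / 6.5 mA = 2.2 kΩ.

R ≈ 2.2 kΩ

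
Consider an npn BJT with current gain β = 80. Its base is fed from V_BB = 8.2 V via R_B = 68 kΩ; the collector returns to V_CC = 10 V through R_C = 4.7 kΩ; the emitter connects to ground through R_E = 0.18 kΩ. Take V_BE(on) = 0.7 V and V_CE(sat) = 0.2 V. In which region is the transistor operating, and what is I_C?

Assume active: I_B = (8.2 − 0.7)/(68 + 81×0.18) = 0.0908 mA, I_C = β·I_B = 7.27 mA.
Then V_CE = 10 − 7.27×4.7 − 7.36×0.18 = -25.5 V < 0.2 V — the active assumption fails.
Re-solve with V_CE = 0.2 V. KCL at the emitter: V_E/R_E = (V_BB−0.7−V_E)/R_B + (V_CC−0.2−V_E)/R_C, giving V_E = 0.38 V.
I_C = (V_CC − 0.2 − V_E)/R_C = (9.8 − 0.38)/4.7 = 2 mA.
Check: I_B = (7.5 − 0.38)/68 = 0.105 mA, and β·I_B = 8.38 mA > I_C, confirming saturation.

saturation; I_C ≈ 2 mA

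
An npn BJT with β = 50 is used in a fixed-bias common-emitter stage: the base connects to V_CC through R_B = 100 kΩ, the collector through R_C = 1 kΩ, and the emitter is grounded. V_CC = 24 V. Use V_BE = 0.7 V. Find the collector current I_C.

I_C ≈ 12 mA

Base loop: V_CC = I_B·R_B + V_BE, so I_B = (24 − 0.7)/100 kΩ = 0.233 mA.
In the active region I_C = β·I_B = 50 × 0.233 = 11.7 mA.
Collector loop: V_CE = V_CC − I_C·R_C = 24 − 11.7×1 = 12.3 V.
Since V_CE = 12.3 V > V_CE(sat) ≈ 0.2 V, the transistor is in the active region as assumed.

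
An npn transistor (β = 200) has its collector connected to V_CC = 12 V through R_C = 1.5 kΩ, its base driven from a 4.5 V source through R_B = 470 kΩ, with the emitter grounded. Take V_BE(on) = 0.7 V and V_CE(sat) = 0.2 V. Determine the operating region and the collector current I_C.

Assume active. Base-emitter loop: I_B = (V_BB − V_BE)/R_B = (4.5 − 0.7)/470 = 0.00809 mA.
I_C = β·I_B = 200×0.00809 = 1.62 mA.
V_CE = V_CC − I_C·R_C = 12 − 1.62×1.5 = 9.57 V > V_CE(sat), so the active-region assumption holds.

active; I_C ≈ 1.6 mA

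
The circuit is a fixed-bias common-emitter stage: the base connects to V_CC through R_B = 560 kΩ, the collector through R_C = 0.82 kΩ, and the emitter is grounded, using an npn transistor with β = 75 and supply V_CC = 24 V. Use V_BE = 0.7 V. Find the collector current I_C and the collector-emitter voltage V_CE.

I_C ≈ 3.1 mA, V_CE ≈ 21 V

Base loop: V_CC = I_B·R_B + V_BE, so I_B = (24 − 0.7)/560 kΩ = 0.0416 mA.
In the active region I_C = β·I_B = 75 × 0.0416 = 3.12 mA.
Collector loop: V_CE = V_CC − I_C·R_C = 24 − 3.12×0.82 = 21.4 V.
Since V_CE = 21.4 V > V_CE(sat) ≈ 0.2 V, the transistor is in the active region as assumed.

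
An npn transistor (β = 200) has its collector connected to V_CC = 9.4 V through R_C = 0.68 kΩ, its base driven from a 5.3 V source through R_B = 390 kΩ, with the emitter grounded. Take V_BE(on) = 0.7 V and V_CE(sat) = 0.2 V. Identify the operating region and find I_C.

Assume active. Base-emitter loop: I_B = (V_BB − V_BE)/R_B = (5.3 − 0.7)/390 = 0.0118 mA.
I_C = β·I_B = 200×0.0118 = 2.36 mA.
V_CE = V_CC − I_C·R_C = 9.4 − 2.36×0.68 = 7.8 V > V_CE(sat), so the active-region assumption holds.

active; I_C ≈ 2.4 mA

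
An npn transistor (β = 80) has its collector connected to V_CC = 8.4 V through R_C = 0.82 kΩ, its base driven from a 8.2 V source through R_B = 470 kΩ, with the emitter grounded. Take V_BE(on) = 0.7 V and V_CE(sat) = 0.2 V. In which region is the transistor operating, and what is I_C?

active; I_C ≈ 1.3 mA

Assume active. Base-emitter loop: I_B = (V_BB − V_BE)/R_B = (8.2 − 0.7)/470 = 0.016 mA.
I_C = β·I_B = 80×0.016 = 1.28 mA.
V_CE = V_CC − I_C·R_C = 8.4 − 1.28×0.82 = 7.35 V > V_CE(sat), so the active-region assumption holds.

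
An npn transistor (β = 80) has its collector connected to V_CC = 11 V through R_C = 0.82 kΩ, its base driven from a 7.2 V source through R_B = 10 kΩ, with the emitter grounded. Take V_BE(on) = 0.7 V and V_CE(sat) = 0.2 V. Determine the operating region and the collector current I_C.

saturation; I_C ≈ 13 mA

Assume active: I_B = (7.2 − 0.7)/10 = 0.65 mA, giving I_C = β·I_B = 52 mA.
But then V_CE = 11 − 52×0.82 = -31.6 V < V_CE(sat) = 0.2 V — impossible in the active region.
So the transistor is saturated. With V_CE = 0.2 V, I_C = (V_CC − 0.2)/R_C = 10.8/0.82 = 13.2 mA.
Check: β·I_B = 52 mA > I_C = 13.2 mA, confirming saturation.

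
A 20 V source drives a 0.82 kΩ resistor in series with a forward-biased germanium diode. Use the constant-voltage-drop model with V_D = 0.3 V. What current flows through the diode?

KVL around the loop: 20 = V_D + I·R = 0.3 + I × 0.82 kΩ.
So I = (20 − 0.3) / 0.82 kΩ = 19.7 / 0.82 = 24 mA.

I ≈ 24 mA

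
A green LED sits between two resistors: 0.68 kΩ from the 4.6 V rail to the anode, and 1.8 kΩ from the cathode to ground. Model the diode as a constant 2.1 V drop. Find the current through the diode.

The two resistors are in series with the diode, so KVL gives 4.6 = I·0.68 + 2.1 + I·1.8.
I = (4.6 − 2.1) / (0.68 + 1.8) kΩ = 2.5 / 2.48 = 1.01 mA.

I ≈ 1 mA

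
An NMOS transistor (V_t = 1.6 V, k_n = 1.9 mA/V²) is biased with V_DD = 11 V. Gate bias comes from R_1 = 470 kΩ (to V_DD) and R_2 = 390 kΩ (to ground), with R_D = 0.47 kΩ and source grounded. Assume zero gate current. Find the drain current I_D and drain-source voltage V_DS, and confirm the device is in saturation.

I_D ≈ 11 mA, V_DS ≈ 5.9 V

V_G = V_DD·R_2/(R_1+R_2) = 11×390/860 = 4.99 V. With the source grounded, V_GS = V_G = 4.99 V.
Assume saturation: I_D = (k_n/2)(V_GS − V_t)² = (1.9/2)×(4.99 − 1.6)² = 0.95×3.39² = 10.9 mA.
V_DS = V_DD − I_D·R_D = 11 − 10.9×0.47 = 5.87 V.
Saturation requires V_DS ≥ V_GS − V_t = 3.39 V; 5.87 ≥ 3.39 ✓.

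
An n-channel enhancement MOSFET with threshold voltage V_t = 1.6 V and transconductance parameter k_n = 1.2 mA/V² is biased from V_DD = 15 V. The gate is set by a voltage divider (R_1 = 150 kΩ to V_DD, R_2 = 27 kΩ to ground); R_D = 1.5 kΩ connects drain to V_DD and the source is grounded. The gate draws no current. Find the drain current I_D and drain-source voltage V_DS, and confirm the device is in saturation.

V_G = V_DD·R_2/(R_1+R_2) = 15×27/177 = 2.29 V. With the source grounded, V_GS = V_G = 2.29 V.
Assume saturation: I_D = (k_n/2)(V_GS − V_t)² = (1.2/2)×(2.29 − 1.6)² = 0.6×0.688² = 0.284 mA.
V_DS = V_DD − I_D·R_D = 15 − 0.284×1.5 = 14.6 V.
Saturation requires V_DS ≥ V_GS − V_t = 0.688 V; 14.6 ≥ 0.688 ✓.

I_D ≈ 0.28 mA, V_DS ≈ 15 V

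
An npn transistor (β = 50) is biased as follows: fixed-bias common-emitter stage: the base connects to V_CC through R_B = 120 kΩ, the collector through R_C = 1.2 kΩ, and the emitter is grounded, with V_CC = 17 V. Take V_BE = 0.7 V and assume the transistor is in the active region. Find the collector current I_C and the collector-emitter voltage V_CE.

Base loop: V_CC = I_B·R_B + V_BE, so I_B = (17 − 0.7)/120 kΩ = 0.136 mA.
In the active region I_C = β·I_B = 50 × 0.136 = 6.79 mA.
Collector loop: V_CE = V_CC − I_C·R_C = 17 − 6.79×1.2 = 8.85 V.
Since V_CE = 8.85 V > V_CE(sat) ≈ 0.2 V, the transistor is in the active region as assumed.

I_C ≈ 6.8 mA, V_CE ≈ 8.8 V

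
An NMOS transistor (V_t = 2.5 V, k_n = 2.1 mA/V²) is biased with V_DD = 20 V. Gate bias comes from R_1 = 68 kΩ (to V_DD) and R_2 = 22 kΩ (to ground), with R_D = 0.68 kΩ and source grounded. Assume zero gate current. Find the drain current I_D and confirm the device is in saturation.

V_G = V_DD·R_2/(R_1+R_2) = 20×22/90 = 4.89 V. With the source grounded, V_GS = V_G = 4.89 V.
Assume saturation: I_D = (k_n/2)(V_GS − V_t)² = (2.1/2)×(4.89 − 2.5)² = 1.05×2.39² = 5.99 mA.
V_DS = V_DD − I_D·R_D = 20 − 5.99×0.68 = 15.9 V.
Saturation requires V_DS ≥ V_GS − V_t = 2.39 V; 15.9 ≥ 2.39 ✓.

I_D ≈ 6 mA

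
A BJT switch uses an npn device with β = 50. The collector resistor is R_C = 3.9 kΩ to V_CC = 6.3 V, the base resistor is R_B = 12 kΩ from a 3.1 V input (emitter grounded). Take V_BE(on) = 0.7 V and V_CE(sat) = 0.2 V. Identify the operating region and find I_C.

Assume active: I_B = (3.1 − 0.7)/12 = 0.2 mA, giving I_C = β·I_B = 10 mA.
But then V_CE = 6.3 − 10×3.9 = -32.7 V < V_CE(sat) = 0.2 V — impossible in the active region.
So the transistor is saturated. With V_CE = 0.2 V, I_C = (V_CC − 0.2)/R_C = 6.1/3.9 = 1.56 mA.
Check: β·I_B = 10 mA > I_C = 1.56 mA, confirming saturation.

saturation; I_C ≈ 1.6 mA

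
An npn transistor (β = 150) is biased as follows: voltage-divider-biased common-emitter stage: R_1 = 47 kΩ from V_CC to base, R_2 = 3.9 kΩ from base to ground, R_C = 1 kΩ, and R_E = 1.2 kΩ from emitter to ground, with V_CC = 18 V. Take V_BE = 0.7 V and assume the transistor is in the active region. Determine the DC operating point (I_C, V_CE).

Thevenize the base divider: V_Th = V_CC·R_2/(R_1+R_2) = 18×3.9/50.9 = 1.38 V, R_Th = R_1‖R_2 = 3.6 kΩ.
Base-emitter loop: V_Th = I_B·R_Th + V_BE + (β+1)I_B·R_E, so I_B = (1.38 − 0.7) / (3.6 + 151×1.2) = 0.00368 mA.
I_C = β·I_B = 150×0.00368 = 0.551 mA, and I_E = (β+1)I_B = 0.555 mA.
V_CE = V_CC − I_C·R_C − I_E·R_E = 18 − 0.551×1 − 0.555×1.2 = 16.8 V.
V_CE = 16.8 V > 0.2 V confirms active-region operation.

I_C ≈ 0.55 mA, V_CE ≈ 17 V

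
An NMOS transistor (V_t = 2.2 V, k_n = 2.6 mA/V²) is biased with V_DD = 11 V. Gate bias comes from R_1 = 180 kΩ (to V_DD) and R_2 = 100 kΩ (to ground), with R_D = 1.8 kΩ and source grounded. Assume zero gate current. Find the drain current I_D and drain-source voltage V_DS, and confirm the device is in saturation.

I_D ≈ 3.9 mA, V_DS ≈ 4 V

V_G = V_DD·R_2/(R_1+R_2) = 11×100/280 = 3.93 V. With the source grounded, V_GS = V_G = 3.93 V.
Assume saturation: I_D = (k_n/2)(V_GS − V_t)² = (2.6/2)×(3.93 − 2.2)² = 1.3×1.73² = 3.88 mA.
V_DS = V_DD − I_D·R_D = 11 − 3.88×1.8 = 4.01 V.
Saturation requires V_DS ≥ V_GS − V_t = 1.73 V; 4.01 ≥ 1.73 ✓.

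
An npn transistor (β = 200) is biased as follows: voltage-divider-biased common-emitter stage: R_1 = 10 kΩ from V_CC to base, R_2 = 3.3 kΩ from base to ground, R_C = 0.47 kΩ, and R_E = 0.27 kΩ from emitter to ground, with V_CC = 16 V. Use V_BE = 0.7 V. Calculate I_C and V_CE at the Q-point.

I_C ≈ 12 mA, V_CE ≈ 7.5 V

Thevenize the base divider: V_Th = V_CC·R_2/(R_1+R_2) = 16×3.3/13.3 = 3.97 V, R_Th = R_1‖R_2 = 2.48 kΩ.
Base-emitter loop: V_Th = I_B·R_Th + V_BE + (β+1)I_B·R_E, so I_B = (3.97 − 0.7) / (2.48 + 201×0.27) = 0.0576 mA.
I_C = β·I_B = 200×0.0576 = 11.5 mA, and I_E = (β+1)I_B = 11.6 mA.
V_CE = V_CC − I_C·R_C − I_E·R_E = 16 − 11.5×0.47 − 11.6×0.27 = 7.46 V.
V_CE = 7.46 V > 0.2 V confirms active-region operation.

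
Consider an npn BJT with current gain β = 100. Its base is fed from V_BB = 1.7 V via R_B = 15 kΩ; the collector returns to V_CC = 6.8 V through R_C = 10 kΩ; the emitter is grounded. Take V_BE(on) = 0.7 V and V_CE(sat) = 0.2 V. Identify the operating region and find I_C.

saturation; I_C ≈ 0.66 mA

Assume active: I_B = (1.7 − 0.7)/15 = 0.0667 mA, giving I_C = β·I_B = 6.67 mA.
But then V_CE = 6.8 − 6.67×10 = -59.9 V < V_CE(sat) = 0.2 V — impossible in the active region.
So the transistor is saturated. With V_CE = 0.2 V, I_C = (V_CC − 0.2)/R_C = 6.6/10 = 0.66 mA.
Check: β·I_B = 6.67 mA > I_C = 0.66 mA, confirming saturation.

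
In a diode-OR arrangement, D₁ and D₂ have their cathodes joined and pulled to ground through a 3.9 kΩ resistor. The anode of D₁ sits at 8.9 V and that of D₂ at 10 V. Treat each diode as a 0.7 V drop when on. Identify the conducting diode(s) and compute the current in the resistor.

Only D₂ conducts; I_R ≈ 2.4 mA

Assume both conduct. Then node N would need to be at both 8.9−0.7 = 8.2 V and 10−0.7 = 9.3 V, which is impossible.
Assume only D₂ conducts: V_N = 10 − 0.7 = 9.3 V, so I_R = 9.3/3.9 = 2.38 mA.
Check D₁: its anode-to-cathode voltage is 8.9 − 9.3 = -0.4 V < 0.7 V, so it is off. The assumption is consistent.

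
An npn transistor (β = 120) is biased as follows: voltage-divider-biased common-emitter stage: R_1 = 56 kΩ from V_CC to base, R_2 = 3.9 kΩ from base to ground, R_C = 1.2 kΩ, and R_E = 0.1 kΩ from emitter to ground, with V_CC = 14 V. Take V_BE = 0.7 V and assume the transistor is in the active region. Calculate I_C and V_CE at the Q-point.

I_C ≈ 1.6 mA, V_CE ≈ 12 V

Thevenize the base divider: V_Th = V_CC·R_2/(R_1+R_2) = 14×3.9/59.9 = 0.912 V, R_Th = R_1‖R_2 = 3.65 kΩ.
Base-emitter loop: V_Th = I_B·R_Th + V_BE + (β+1)I_B·R_E, so I_B = (0.912 − 0.7) / (3.65 + 121×0.1) = 0.0134 mA.
I_C = β·I_B = 120×0.0134 = 1.61 mA, and I_E = (β+1)I_B = 1.63 mA.
V_CE = V_CC − I_C·R_C − I_E·R_E = 14 − 1.61×1.2 − 1.63×0.1 = 11.9 V.
V_CE = 11.9 V > 0.2 V confirms active-region operation.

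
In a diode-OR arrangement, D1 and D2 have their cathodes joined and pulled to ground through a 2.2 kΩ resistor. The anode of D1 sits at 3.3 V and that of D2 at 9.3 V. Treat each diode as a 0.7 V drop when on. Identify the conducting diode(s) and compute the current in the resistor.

Assume both conduct. Then node N would need to be at both 3.3−0.7 = 2.6 V and 9.3−0.7 = 8.6 V, which is impossible.
Assume only D2 conducts: V_N = 9.3 − 0.7 = 8.6 V, so I_R = 8.6/2.2 = 3.91 mA.
Check D1: its anode-to-cathode voltage is 3.3 − 8.6 = -5.3 V < 0.7 V, so it is off. The assumption is consistent.

Only D2 conducts; I_R ≈ 3.9 mA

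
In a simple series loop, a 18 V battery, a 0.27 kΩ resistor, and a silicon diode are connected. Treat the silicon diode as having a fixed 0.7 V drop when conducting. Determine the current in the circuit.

KVL around the loop: 18 = V_D + I·R = 0.7 + I × 0.27 kΩ.
So I = (18 − 0.7) / 0.27 kΩ = 17.3 / 0.27 = 64.1 mA.

I ≈ 64 mA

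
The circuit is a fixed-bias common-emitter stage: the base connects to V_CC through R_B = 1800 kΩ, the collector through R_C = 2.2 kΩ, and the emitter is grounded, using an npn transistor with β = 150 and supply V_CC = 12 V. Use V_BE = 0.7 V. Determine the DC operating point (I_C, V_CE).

Base loop: V_CC = I_B·R_B + V_BE, so I_B = (12 − 0.7)/1800 kΩ = 0.00628 mA.
In the active region I_C = β·I_B = 150 × 0.00628 = 0.942 mA.
Collector loop: V_CE = V_CC − I_C·R_C = 12 − 0.942×2.2 = 9.93 V.
Since V_CE = 9.93 V > V_CE(sat) ≈ 0.2 V, the transistor is in the active region as assumed.

I_C ≈ 0.94 mA, V_CE ≈ 9.9 V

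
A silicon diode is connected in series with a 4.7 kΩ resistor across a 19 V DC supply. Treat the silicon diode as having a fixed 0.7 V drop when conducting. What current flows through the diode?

I ≈ 3.9 mA

KVL around the loop: 19 = V_D + I·R = 0.7 + I × 4.7 kΩ.
So I = (19 − 0.7) / 4.7 kΩ = 18.3 / 4.7 = 3.89 mA.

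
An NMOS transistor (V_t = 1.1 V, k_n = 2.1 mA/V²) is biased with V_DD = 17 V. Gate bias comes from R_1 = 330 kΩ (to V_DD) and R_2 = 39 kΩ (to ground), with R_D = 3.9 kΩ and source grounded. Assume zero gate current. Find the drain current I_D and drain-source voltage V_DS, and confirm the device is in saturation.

I_D ≈ 0.51 mA, V_DS ≈ 15 V

V_G = V_DD·R_2/(R_1+R_2) = 17×39/369 = 1.8 V. With the source grounded, V_GS = V_G = 1.8 V.
Assume saturation: I_D = (k_n/2)(V_GS − V_t)² = (2.1/2)×(1.8 − 1.1)² = 1.05×0.697² = 0.51 mA.
V_DS = V_DD − I_D·R_D = 17 − 0.51×3.9 = 15 V.
Saturation requires V_DS ≥ V_GS − V_t = 0.697 V; 15 ≥ 0.697 ✓.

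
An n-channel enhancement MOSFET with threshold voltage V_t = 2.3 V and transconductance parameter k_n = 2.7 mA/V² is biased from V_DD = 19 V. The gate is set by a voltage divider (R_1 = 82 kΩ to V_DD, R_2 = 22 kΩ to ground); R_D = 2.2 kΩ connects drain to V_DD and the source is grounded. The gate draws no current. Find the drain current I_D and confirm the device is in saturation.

I_D ≈ 4 mA

V_G = V_DD·R_2/(R_1+R_2) = 19×22/104 = 4.02 V. With the source grounded, V_GS = V_G = 4.02 V.
Assume saturation: I_D = (k_n/2)(V_GS − V_t)² = (2.7/2)×(4.02 − 2.3)² = 1.35×1.72² = 3.99 mA.
V_DS = V_DD − I_D·R_D = 19 − 3.99×2.2 = 10.2 V.
Saturation requires V_DS ≥ V_GS − V_t = 1.72 V; 10.2 ≥ 1.72 ✓.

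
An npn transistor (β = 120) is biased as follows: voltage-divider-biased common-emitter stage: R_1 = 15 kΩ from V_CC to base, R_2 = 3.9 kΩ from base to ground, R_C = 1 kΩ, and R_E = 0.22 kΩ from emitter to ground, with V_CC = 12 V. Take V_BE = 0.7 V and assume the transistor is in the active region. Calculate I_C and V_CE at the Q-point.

I_C ≈ 7.2 mA, V_CE ≈ 3.2 V

Thevenize the base divider: V_Th = V_CC·R_2/(R_1+R_2) = 12×3.9/18.9 = 2.48 V, R_Th = R_1‖R_2 = 3.1 kΩ.
Base-emitter loop: V_Th = I_B·R_Th + V_BE + (β+1)I_B·R_E, so I_B = (2.48 − 0.7) / (3.1 + 121×0.22) = 0.0598 mA.
I_C = β·I_B = 120×0.0598 = 7.17 mA, and I_E = (β+1)I_B = 7.23 mA.
V_CE = V_CC − I_C·R_C − I_E·R_E = 12 − 7.17×1 − 7.23×0.22 = 3.24 V.
V_CE = 3.24 V > 0.2 V confirms active-region operation.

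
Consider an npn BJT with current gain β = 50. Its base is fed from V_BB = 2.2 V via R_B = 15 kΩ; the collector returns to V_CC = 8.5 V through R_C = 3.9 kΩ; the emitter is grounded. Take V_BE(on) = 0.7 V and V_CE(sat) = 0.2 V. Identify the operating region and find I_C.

saturation; I_C ≈ 2.1 mA

Assume active: I_B = (2.2 − 0.7)/15 = 0.1 mA, giving I_C = β·I_B = 5 mA.
But then V_CE = 8.5 − 5×3.9 = -11 V < V_CE(sat) = 0.2 V — impossible in the active region.
So the transistor is saturated. With V_CE = 0.2 V, I_C = (V_CC − 0.2)/R_C = 8.3/3.9 = 2.13 mA.
Check: β·I_B = 5 mA > I_C = 2.13 mA, confirming saturation.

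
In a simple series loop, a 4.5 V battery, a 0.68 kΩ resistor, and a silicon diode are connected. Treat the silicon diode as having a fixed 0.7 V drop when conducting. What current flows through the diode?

KVL around the loop: 4.5 = V_D + I·R = 0.7 + I × 0.68 kΩ.
So I = (4.5 − 0.7) / 0.68 kΩ = 3.8 / 0.68 = 5.59 mA.

I ≈ 5.6 mA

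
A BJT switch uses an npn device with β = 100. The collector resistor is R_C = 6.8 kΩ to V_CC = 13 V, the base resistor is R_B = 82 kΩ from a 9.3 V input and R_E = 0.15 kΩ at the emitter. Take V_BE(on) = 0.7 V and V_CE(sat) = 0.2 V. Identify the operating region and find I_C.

saturation; I_C ≈ 1.8 mA

Assume active: I_B = (9.3 − 0.7)/(82 + 101×0.15) = 0.0885 mA, I_C = β·I_B = 8.85 mA.
Then V_CE = 13 − 8.85×6.8 − 8.94×0.15 = -48.5 V < 0.2 V — the active assumption fails.
Re-solve with V_CE = 0.2 V. KCL at the emitter: V_E/R_E = (V_BB−0.7−V_E)/R_B + (V_CC−0.2−V_E)/R_C, giving V_E = 0.291 V.
I_C = (V_CC − 0.2 − V_E)/R_C = (12.8 − 0.291)/6.8 = 1.84 mA.
Check: I_B = (8.6 − 0.291)/82 = 0.101 mA, and β·I_B = 10.1 mA > I_C, confirming saturation.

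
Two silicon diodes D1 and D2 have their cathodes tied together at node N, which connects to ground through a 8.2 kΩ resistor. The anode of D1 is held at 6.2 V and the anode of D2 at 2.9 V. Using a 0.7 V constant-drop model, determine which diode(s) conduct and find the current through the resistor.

Assume both conduct. Then node N would need to be at both 6.2−0.7 = 5.5 V and 2.9−0.7 = 2.2 V, which is impossible.
Assume only D1 conducts: V_N = 6.2 − 0.7 = 5.5 V, so I_R = 5.5/8.2 = 0.671 mA.
Check D2: its anode-to-cathode voltage is 2.9 − 5.5 = -2.6 V < 0.7 V, so it is off. The assumption is consistent.

Only D1 conducts; I_R ≈ 0.67 mA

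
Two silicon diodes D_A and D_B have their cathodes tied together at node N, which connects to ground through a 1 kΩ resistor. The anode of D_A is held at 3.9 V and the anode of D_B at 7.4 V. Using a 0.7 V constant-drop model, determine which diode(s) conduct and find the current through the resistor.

Only D_B conducts; I_R ≈ 6.7 mA

Assume both conduct. Then node N would need to be at both 3.9−0.7 = 3.2 V and 7.4−0.7 = 6.7 V, which is impossible.
Assume only D_B conducts: V_N = 7.4 − 0.7 = 6.7 V, so I_R = 6.7/1 = 6.7 mA.
Check D_A: its anode-to-cathode voltage is 3.9 − 6.7 = -2.8 V < 0.7 V, so it is off. The assumption is consistent.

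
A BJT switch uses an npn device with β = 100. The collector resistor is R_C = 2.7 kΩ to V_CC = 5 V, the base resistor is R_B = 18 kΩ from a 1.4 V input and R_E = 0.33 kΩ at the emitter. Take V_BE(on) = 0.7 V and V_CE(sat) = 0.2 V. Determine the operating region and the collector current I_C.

active; I_C ≈ 1.4 mA

Assume active. Base-emitter loop: I_B = (V_BB − V_BE)/(R_B + (β+1)R_E) = (1.4 − 0.7)/(18 + 101×0.33) = 0.0136 mA.
I_C = β·I_B = 100×0.0136 = 1.36 mA.
V_CE = V_CC − I_C·R_C − I_E·R_E = 5 − 1.36×2.7 − 1.38×0.33 = 0.863 V > V_CE(sat), so the active-region assumption holds.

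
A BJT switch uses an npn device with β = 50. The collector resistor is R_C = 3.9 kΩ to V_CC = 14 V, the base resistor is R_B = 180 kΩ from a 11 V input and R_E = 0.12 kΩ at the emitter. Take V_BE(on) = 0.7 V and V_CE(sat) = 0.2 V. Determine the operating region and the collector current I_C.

active; I_C ≈ 2.8 mA

Assume active. Base-emitter loop: I_B = (V_BB − V_BE)/(R_B + (β+1)R_E) = (11 − 0.7)/(180 + 51×0.12) = 0.0553 mA.
I_C = β·I_B = 50×0.0553 = 2.77 mA.
V_CE = V_CC − I_C·R_C − I_E·R_E = 14 − 2.77×3.9 − 2.82×0.12 = 2.87 V > V_CE(sat), so the active-region assumption holds.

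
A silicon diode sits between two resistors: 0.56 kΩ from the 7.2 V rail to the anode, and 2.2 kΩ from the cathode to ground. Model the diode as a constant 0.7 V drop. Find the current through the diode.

I ≈ 2.4 mA

The two resistors are in series with the diode, so KVL gives 7.2 = I·0.56 + 0.7 + I·2.2.
I = (7.2 − 0.7) / (0.56 + 2.2) kΩ = 6.5 / 2.76 = 2.36 mA.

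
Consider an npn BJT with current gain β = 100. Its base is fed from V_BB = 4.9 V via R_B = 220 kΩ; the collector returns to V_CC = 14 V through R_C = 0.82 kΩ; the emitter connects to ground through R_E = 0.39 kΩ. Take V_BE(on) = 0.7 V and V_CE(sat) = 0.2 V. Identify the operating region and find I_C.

Assume active. Base-emitter loop: I_B = (V_BB − V_BE)/(R_B + (β+1)R_E) = (4.9 − 0.7)/(220 + 101×0.39) = 0.0162 mA.
I_C = β·I_B = 100×0.0162 = 1.62 mA.
V_CE = V_CC − I_C·R_C − I_E·R_E = 14 − 1.62×0.82 − 1.64×0.39 = 12 V > V_CE(sat), so the active-region assumption holds.

active; I_C ≈ 1.6 mA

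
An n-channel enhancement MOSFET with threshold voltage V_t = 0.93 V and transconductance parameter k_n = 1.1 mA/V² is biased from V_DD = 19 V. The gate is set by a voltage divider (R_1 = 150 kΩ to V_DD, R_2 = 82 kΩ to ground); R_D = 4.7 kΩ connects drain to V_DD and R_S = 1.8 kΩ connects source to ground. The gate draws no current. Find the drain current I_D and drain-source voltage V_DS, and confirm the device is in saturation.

I_D ≈ 2.1 mA, V_DS ≈ 5.2 V

V_G = V_DD·R_2/(R_1+R_2) = 19×82/232 = 6.72 V.
Assume saturation: I_D = (k_n/2)(V_GS − V_t)² with V_GS = V_G − I_D·R_S = 6.72 − 1.8·I_D.
Substituting gives 1.78·I_D² − 12.5·I_D + 18.4 = 0, with roots I_D = 2.12 or 4.87 mA.
The root I_D = 4.87 mA gives V_GS = -2.04 V ≤ V_t, so take I_D = 2.12 mA.
Then V_GS = 2.89 V and V_DS = V_DD − I_D(R_D+R_S) = 19 − 2.12×6.5 = 5.2 V.
Saturation requires V_DS ≥ V_GS − V_t = 1.96 V; 5.2 ≥ 1.96 ✓.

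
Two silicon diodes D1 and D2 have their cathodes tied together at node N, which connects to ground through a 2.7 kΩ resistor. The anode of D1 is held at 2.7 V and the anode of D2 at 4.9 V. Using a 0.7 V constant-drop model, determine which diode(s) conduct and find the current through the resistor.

Only D2 conducts; I_R ≈ 1.6 mA

Assume both conduct. Then node N would need to be at both 2.7−0.7 = 2 V and 4.9−0.7 = 4.2 V, which is impossible.
Assume only D2 conducts: V_N = 4.9 − 0.7 = 4.2 V, so I_R = 4.2/2.7 = 1.56 mA.
Check D1: its anode-to-cathode voltage is 2.7 − 4.2 = -1.5 V < 0.7 V, so it is off. The assumption is consistent.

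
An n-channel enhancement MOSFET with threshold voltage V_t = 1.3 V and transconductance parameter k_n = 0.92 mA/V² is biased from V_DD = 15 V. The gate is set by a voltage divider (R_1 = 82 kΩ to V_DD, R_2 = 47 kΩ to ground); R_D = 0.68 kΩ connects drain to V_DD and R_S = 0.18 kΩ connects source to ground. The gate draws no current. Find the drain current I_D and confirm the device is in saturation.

I_D ≈ 4.9 mA

V_G = V_DD·R_2/(R_1+R_2) = 15×47/129 = 5.47 V.
Assume saturation: I_D = (k_n/2)(V_GS − V_t)² with V_GS = V_G − I_D·R_S = 5.47 − 0.18·I_D.
Substituting gives 0.0149·I_D² − 1.69·I_D + 7.98 = 0, with roots I_D = 4.94 or 108 mA.
The root I_D = 108 mA gives V_GS = -14.1 V ≤ V_t, so take I_D = 4.94 mA.
Then V_GS = 4.58 V and V_DS = V_DD − I_D(R_D+R_S) = 15 − 4.94×0.86 = 10.8 V.
Saturation requires V_DS ≥ V_GS − V_t = 3.28 V; 10.8 ≥ 3.28 ✓.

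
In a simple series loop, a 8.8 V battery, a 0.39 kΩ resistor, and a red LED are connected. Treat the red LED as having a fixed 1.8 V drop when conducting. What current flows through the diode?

I ≈ 18 mA

KVL around the loop: 8.8 = V_D + I·R = 1.8 + I × 0.39 kΩ.
So I = (8.8 − 1.8) / 0.39 kΩ = 7 / 0.39 = 17.9 mA.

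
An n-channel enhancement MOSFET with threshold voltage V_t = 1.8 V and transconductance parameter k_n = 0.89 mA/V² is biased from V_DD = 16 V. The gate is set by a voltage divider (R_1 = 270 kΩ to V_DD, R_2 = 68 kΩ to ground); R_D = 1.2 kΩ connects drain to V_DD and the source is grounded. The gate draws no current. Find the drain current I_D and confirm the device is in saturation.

I_D ≈ 0.9 mA

V_G = V_DD·R_2/(R_1+R_2) = 16×68/338 = 3.22 V. With the source grounded, V_GS = V_G = 3.22 V.
Assume saturation: I_D = (k_n/2)(V_GS − V_t)² = (0.89/2)×(3.22 − 1.8)² = 0.445×1.42² = 0.896 mA.
V_DS = V_DD − I_D·R_D = 16 − 0.896×1.2 = 14.9 V.
Saturation requires V_DS ≥ V_GS − V_t = 1.42 V; 14.9 ≥ 1.42 ✓.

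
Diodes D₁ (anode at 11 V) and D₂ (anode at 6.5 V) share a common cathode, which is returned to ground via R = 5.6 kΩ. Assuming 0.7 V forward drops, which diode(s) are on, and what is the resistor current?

Only D₁ conducts; I_R ≈ 1.8 mA

Assume both conduct. Then node N would need to be at both 11−0.7 = 10.3 V and 6.5−0.7 = 5.8 V, which is impossible.
Assume only D₁ conducts: V_N = 11 − 0.7 = 10.3 V, so I_R = 10.3/5.6 = 1.84 mA.
Check D₂: its anode-to-cathode voltage is 6.5 − 10.3 = -3.8 V < 0.7 V, so it is off. The assumption is consistent.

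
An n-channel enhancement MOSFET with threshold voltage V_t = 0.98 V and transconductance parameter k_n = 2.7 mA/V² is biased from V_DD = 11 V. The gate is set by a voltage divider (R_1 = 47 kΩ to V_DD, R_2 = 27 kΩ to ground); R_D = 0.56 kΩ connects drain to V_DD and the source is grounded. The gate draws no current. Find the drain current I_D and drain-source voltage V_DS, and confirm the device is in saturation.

V_G = V_DD·R_2/(R_1+R_2) = 11×27/74 = 4.01 V. With the source grounded, V_GS = V_G = 4.01 V.
Assume saturation: I_D = (k_n/2)(V_GS − V_t)² = (2.7/2)×(4.01 − 0.98)² = 1.35×3.03² = 12.4 mA.
V_DS = V_DD − I_D·R_D = 11 − 12.4×0.56 = 4.04 V.
Saturation requires V_DS ≥ V_GS − V_t = 3.03 V; 4.04 ≥ 3.03 ✓.

I_D ≈ 12 mA, V_DS ≈ 4 V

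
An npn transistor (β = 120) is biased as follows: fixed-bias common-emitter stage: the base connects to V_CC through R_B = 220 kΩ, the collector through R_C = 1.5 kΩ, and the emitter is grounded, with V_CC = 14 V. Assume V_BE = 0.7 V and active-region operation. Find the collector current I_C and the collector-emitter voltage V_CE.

Base loop: V_CC = I_B·R_B + V_BE, so I_B = (14 − 0.7)/220 kΩ = 0.0605 mA.
In the active region I_C = β·I_B = 120 × 0.0605 = 7.25 mA.
Collector loop: V_CE = V_CC − I_C·R_C = 14 − 7.25×1.5 = 3.12 V.
Since V_CE = 3.12 V > V_CE(sat) ≈ 0.2 V, the transistor is in the active region as assumed.

I_C ≈ 7.3 mA, V_CE ≈ 3.1 V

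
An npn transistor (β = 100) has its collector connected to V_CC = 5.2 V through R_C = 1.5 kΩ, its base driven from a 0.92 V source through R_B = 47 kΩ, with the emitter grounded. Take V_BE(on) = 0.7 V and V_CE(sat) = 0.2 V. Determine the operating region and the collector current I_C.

active; I_C ≈ 0.47 mA

Assume active. Base-emitter loop: I_B = (V_BB − V_BE)/R_B = (0.92 − 0.7)/47 = 0.00468 mA.
I_C = β·I_B = 100×0.00468 = 0.468 mA.
V_CE = V_CC − I_C·R_C = 5.2 − 0.468×1.5 = 4.5 V > V_CE(sat), so the active-region assumption holds.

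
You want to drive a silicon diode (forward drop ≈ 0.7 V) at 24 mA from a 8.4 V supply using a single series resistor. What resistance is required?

R ≈ 0.32 kΩ

The resistor drops V_S − V_D = 8.4 − 0.7 = 7.7 V at 24 mA.
R = 7.7 V / 24 mA = 0.321 kΩ.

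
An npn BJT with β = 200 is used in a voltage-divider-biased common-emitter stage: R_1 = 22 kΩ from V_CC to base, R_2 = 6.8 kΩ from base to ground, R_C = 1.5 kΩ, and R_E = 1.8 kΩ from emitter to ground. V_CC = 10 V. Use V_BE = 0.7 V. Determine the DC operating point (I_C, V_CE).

I_C ≈ 0.91 mA, V_CE ≈ 7 V

Thevenize the base divider: V_Th = V_CC·R_2/(R_1+R_2) = 10×6.8/28.8 = 2.36 V, R_Th = R_1‖R_2 = 5.19 kΩ.
Base-emitter loop: V_Th = I_B·R_Th + V_BE + (β+1)I_B·R_E, so I_B = (2.36 − 0.7) / (5.19 + 201×1.8) = 0.00453 mA.
I_C = β·I_B = 200×0.00453 = 0.905 mA, and I_E = (β+1)I_B = 0.91 mA.
V_CE = V_CC − I_C·R_C − I_E·R_E = 10 − 0.905×1.5 − 0.91×1.8 = 7 V.
V_CE = 7 V > 0.2 V confirms active-region operation.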